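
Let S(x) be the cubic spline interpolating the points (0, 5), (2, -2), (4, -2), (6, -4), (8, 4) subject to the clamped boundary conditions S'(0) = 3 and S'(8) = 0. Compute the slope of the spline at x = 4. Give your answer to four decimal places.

-0.5357

Let m_i = S''(x_i). Step sizes h_i = 2, 2, 2, 2; slopes of the chords Δ_i = (y_(i+1) - y_i)/h_i = -7/2, 0, -1, 4.
  2·m_0 + 8·m_1 + 2·m_2 = 6(Δ_1 - Δ_0) = 21
  2·m_1 + 8·m_2 + 2·m_3 = 6(Δ_2 - Δ_1) = -6
  2·m_2 + 8·m_3 + 2·m_4 = 6(Δ_3 - Δ_2) = 30
Clamped end conditions give two more equations: 2h_0·m_0 + h_0·m_1 = 6(Δ_0 - S'(0)) = -39 and h_3·m_3 + 2h_3·m_4 = 6(S'(8) - Δ_3) = -24.
Forward elimination and back-substitution give m_0 = -1485/112, m_1 = 393/56, m_2 = -69/16, m_3 = 405/56, m_4 = -1077/112.
On [4, 6], S'(x) = b_2 + 2c_2·(x - 4) + 3d_2·(x - 4)² with b_2 = Δ_2 - h_2(2m_2 + m_3)/6 = -15/28, c_2 = m_2/2 = -69/32, d_2 = (m_3 - m_2)/(6h_2) = 431/448. So S'(4) = -15/28.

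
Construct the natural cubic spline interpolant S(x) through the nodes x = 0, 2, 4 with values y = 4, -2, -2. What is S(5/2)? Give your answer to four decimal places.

-2.4922

Let m_i = S''(x_i). Step sizes h_i = 2, 2; slopes of the chords Δ_i = (y_(i+1) - y_i)/h_i = -3, 0.
  2·m_0 + 8·m_1 + 2·m_2 = 6(Δ_1 - Δ_0) = 18
Natural end conditions: m_0 = m_2 = 0.
Solving: m_0 = 0, m_1 = 9/4, m_2 = 0.
On [2, 4], S(x) = -2 - 3/2·(x - 2) + 9/8·(x - 2)² - 3/16·(x - 2)³.
With (x - 2) = 1/2: S(5/2) = -319/128.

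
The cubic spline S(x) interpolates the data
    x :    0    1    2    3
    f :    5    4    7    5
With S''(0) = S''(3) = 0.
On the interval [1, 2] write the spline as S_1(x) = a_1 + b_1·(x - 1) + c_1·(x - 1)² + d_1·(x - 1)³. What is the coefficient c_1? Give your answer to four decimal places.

4.2000

Put M_i = S'' at the i-th knot. Here h = (1, 1, 1) and Δ = (-1, 3, -2), so the interior equations h_(i-1)·M_(i-1) + 2(h_(i-1)+h_i)·M_i + h_i·M_(i+1) = 6(Δ_i − Δ_(i-1)) read
  1·M_0 + 4·M_1 + 1·M_2 = 6(Δ_1 - Δ_0) = 24
  1·M_1 + 4·M_2 + 1·M_3 = 6(Δ_2 - Δ_1) = -30
Natural end conditions: M_0 = M_3 = 0.
Solving the tridiagonal system: M_0 = 0, M_1 = 42/5, M_2 = -48/5, M_3 = 0.
On [1, 2], with S_1(x) = a_1 + b_1·(x - 1) + c_1·(x - 1)² + d_1·(x - 1)³: c_1 = M_1/2 = 21/5, d_1 = (M_2 - M_1)/(6h_1) = -3, b_1 = Δ_1 - h_1(2M_1 + M_2)/6 = 9/5.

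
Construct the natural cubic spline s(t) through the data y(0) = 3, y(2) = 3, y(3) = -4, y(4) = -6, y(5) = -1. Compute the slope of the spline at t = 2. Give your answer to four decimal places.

Let M_i = s''(x_i). Step sizes h_i = 2, 1, 1, 1; slopes of the chords Δ_i = (y_(i+1) - y_i)/h_i = 0, -7, -2, 5.
  2·M_0 + 6·M_1 + 1·M_2 = 6(Δ_1 - Δ_0) = -42
  1·M_1 + 4·M_2 + 1·M_3 = 6(Δ_2 - Δ_1) = 30
  1·M_2 + 4·M_3 + 1·M_4 = 6(Δ_3 - Δ_2) = 42
Natural end conditions: M_0 = M_4 = 0.
Solving the tridiagonal system: M_0 = 0, M_1 = -354/43, M_2 = 318/43, M_3 = 372/43, M_4 = 0.
On [2, 3], s'(t) = b_1 + 2c_1·(t - 2) + 3d_1·(t - 2)² with b_1 = Δ_1 - h_1(2M_1 + M_2)/6 = -236/43, c_1 = M_1/2 = -177/43, d_1 = (M_2 - M_1)/(6h_1) = 112/43. So s'(2) = -236/43.

-5.4884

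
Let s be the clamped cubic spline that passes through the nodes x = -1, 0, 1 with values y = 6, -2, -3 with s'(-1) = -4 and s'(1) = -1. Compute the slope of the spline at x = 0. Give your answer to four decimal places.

-5.5000

Put M_i = s'' at the i-th knot. Here h = (1, 1) and Δ = (-8, -1), so the interior equations h_(i-1)·M_(i-1) + 2(h_(i-1)+h_i)·M_i + h_i·M_(i+1) = 6(Δ_i − Δ_(i-1)) read
  1·M_0 + 4·M_1 + 1·M_2 = 6(Δ_1 - Δ_0) = 42
Clamped end conditions give two more equations: 2h_0·M_0 + h_0·M_1 = 6(Δ_0 - s'(-1)) = -24 and h_1·M_1 + 2h_1·M_2 = 6(s'(1) - Δ_1) = 0.
Forward elimination and back-substitution give M_0 = -21, M_1 = 18, M_2 = -9.
On [0, 1], s'(x) = b_1 + 2c_1·x + 3d_1·x² with b_1 = Δ_1 - h_1(2M_1 + M_2)/6 = -11/2, c_1 = M_1/2 = 9, d_1 = (M_2 - M_1)/(6h_1) = -9/2. So s'(0) = -11/2.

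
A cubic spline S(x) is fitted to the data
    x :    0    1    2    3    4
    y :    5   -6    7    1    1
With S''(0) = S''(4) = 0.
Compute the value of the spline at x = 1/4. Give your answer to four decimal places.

0.4001

Write m_i for S''(x_i). With h_i = 1, 1, 1, 1 and divided differences Δ_i = -11, 13, -6, 0, the continuity of S' gives the tridiagonal system
  1·m_0 + 4·m_1 + 1·m_2 = 6(Δ_1 - Δ_0) = 144
  1·m_1 + 4·m_2 + 1·m_3 = 6(Δ_2 - Δ_1) = -114
  1·m_2 + 4·m_3 + 1·m_4 = 6(Δ_3 - Δ_2) = 36
Natural end conditions: m_0 = m_4 = 0.
Forward elimination and back-substitution give m_0 = 0, m_1 = 663/14, m_2 = -318/7, m_3 = 285/14, m_4 = 0.
On [0, 1], S(x) = 5 - 529/28·x + 0·x² + 221/28·x³.
With x = 1/4: S(1/4) = 717/1792.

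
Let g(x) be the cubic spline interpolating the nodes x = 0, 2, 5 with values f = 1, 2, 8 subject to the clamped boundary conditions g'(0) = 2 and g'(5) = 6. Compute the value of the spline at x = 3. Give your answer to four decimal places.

With M_i denoting the second derivative at x_i, h_i = 2, 3, and Δ_i = (y_(i+1) − y_i)/h_i = 1/2, 2:
  2·M_0 + 10·M_1 + 3·M_2 = 6(Δ_1 - Δ_0) = 9
Clamped end conditions give two more equations: 2h_0·M_0 + h_0·M_1 = 6(Δ_0 - g'(0)) = -9 and h_1·M_1 + 2h_1·M_2 = 6(g'(5) - Δ_1) = 24.
Solving the tridiagonal system: M_0 = -47/20, M_1 = 1/5, M_2 = 39/10.
On [2, 5], g(x) = 2 - 3/20·(x - 2) + 1/10·(x - 2)² + 37/180·(x - 2)³.
With (x - 2) = 1: g(3) = 97/45.

2.1556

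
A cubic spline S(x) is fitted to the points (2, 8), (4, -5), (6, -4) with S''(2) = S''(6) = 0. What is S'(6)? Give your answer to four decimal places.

2.2500

Write m_i for S''(x_i). With h_i = 2, 2 and divided differences Δ_i = -13/2, 1/2, the continuity of S' gives the tridiagonal system
  2·m_0 + 8·m_1 + 2·m_2 = 6(Δ_1 - Δ_0) = 42
Natural end conditions: m_0 = m_2 = 0.
Forward elimination and back-substitution give m_0 = 0, m_1 = 21/4, m_2 = 0.
On [4, 6], S'(x) = b_1 + 2c_1·(x - 4) + 3d_1·(x - 4)² with b_1 = Δ_1 - h_1(2m_1 + m_2)/6 = -3, c_1 = m_1/2 = 21/8, d_1 = (m_2 - m_1)/(6h_1) = -7/16. So S'(6) = 9/4.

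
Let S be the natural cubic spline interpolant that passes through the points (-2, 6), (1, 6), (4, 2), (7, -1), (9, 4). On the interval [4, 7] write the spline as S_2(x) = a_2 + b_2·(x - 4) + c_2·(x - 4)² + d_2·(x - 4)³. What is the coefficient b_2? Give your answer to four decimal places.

-1.8611

Write M_i for S''(x_i). With h_i = 3, 3, 3, 2 and divided differences Δ_i = 0, -4/3, -1, 5/2, the continuity of S' gives the tridiagonal system
  3·M_0 + 12·M_1 + 3·M_2 = 6(Δ_1 - Δ_0) = -8
  3·M_1 + 12·M_2 + 3·M_3 = 6(Δ_2 - Δ_1) = 2
  3·M_2 + 10·M_3 + 2·M_4 = 6(Δ_3 - Δ_2) = 21
Natural end conditions: M_0 = M_4 = 0.
Solving the tridiagonal system: M_0 = 0, M_1 = -11/18, M_2 = -2/9, M_3 = 13/6, M_4 = 0.
On [4, 7], with S_2(x) = a_2 + b_2·(x - 4) + c_2·(x - 4)² + d_2·(x - 4)³: c_2 = M_2/2 = -1/9, d_2 = (M_3 - M_2)/(6h_2) = 43/324, b_2 = Δ_2 - h_2(2M_2 + M_3)/6 = -67/36.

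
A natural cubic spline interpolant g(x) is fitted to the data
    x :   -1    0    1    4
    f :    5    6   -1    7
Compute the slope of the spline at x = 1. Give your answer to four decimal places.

-6.3656

With M_i denoting the second derivative at x_i, h_i = 1, 1, 3, and Δ_i = (y_(i+1) − y_i)/h_i = 1, -7, 8/3:
  1·M_0 + 4·M_1 + 1·M_2 = 6(Δ_1 - Δ_0) = -48
  1·M_1 + 8·M_2 + 3·M_3 = 6(Δ_2 - Δ_1) = 58
Natural end conditions: M_0 = M_3 = 0.
Solving the tridiagonal system: M_0 = 0, M_1 = -442/31, M_2 = 280/31, M_3 = 0.
On [1, 4], g'(x) = b_2 + 2c_2·(x - 1) + 3d_2·(x - 1)² with b_2 = Δ_2 - h_2(2M_2 + M_3)/6 = -592/93, c_2 = M_2/2 = 140/31, d_2 = (M_3 - M_2)/(6h_2) = -140/279. So g'(1) = -592/93.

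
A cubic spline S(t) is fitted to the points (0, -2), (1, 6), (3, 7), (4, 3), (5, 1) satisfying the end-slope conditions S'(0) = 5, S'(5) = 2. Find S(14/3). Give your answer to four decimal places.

Write σ_i for S''(x_i). With h_i = 1, 2, 1, 1 and divided differences Δ_i = 8, 1/2, -4, -2, the continuity of S' gives the tridiagonal system
  1·σ_0 + 6·σ_1 + 2·σ_2 = 6(Δ_1 - Δ_0) = -45
  2·σ_1 + 6·σ_2 + 1·σ_3 = 6(Δ_2 - Δ_1) = -27
  1·σ_2 + 4·σ_3 + 1·σ_4 = 6(Δ_3 - Δ_2) = 12
Clamped end conditions give two more equations: 2h_0·σ_0 + h_0·σ_1 = 6(Δ_0 - S'(0)) = 18 and h_3·σ_3 + 2h_3·σ_4 = 6(S'(5) - Δ_3) = 24.
Hence σ_0 = 873/64, σ_1 = -297/32, σ_2 = -189/128, σ_3 = 27/64, σ_4 = 1509/128.
On [4, 5], S(t) = 3 - 1051/256·(t - 4) + 27/128·(t - 4)² + 485/256·(t - 4)³.
With (t - 4) = 2/3: S(14/3) = 3173/3456.

0.9181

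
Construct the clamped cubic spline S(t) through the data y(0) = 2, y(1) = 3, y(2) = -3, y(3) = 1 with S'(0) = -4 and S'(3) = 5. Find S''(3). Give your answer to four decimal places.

-8.4000

Write m_i for S''(x_i). With h_i = 1, 1, 1 and divided differences Δ_i = 1, -6, 4, the continuity of S' gives the tridiagonal system
  1·m_0 + 4·m_1 + 1·m_2 = 6(Δ_1 - Δ_0) = -42
  1·m_1 + 4·m_2 + 1·m_3 = 6(Δ_2 - Δ_1) = 60
Clamped end conditions give two more equations: 2h_0·m_0 + h_0·m_1 = 6(Δ_0 - S'(0)) = 30 and h_2·m_2 + 2h_2·m_3 = 6(S'(3) - Δ_2) = 6.
Hence m_0 = 132/5, m_1 = -114/5, m_2 = 114/5, m_3 = -42/5.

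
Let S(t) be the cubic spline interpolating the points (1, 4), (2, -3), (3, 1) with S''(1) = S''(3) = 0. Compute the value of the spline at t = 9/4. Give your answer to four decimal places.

-2.9023

With σ_i denoting the second derivative at x_i, h_i = 1, 1, and Δ_i = (y_(i+1) − y_i)/h_i = -7, 4:
  1·σ_0 + 4·σ_1 + 1·σ_2 = 6(Δ_1 - Δ_0) = 66
Natural end conditions: σ_0 = σ_2 = 0.
Solving: σ_0 = 0, σ_1 = 33/2, σ_2 = 0.
On [2, 3], S(t) = -3 - 3/2·(t - 2) + 33/4·(t - 2)² - 11/4·(t - 2)³.
With (t - 2) = 1/4: S(9/4) = -743/256.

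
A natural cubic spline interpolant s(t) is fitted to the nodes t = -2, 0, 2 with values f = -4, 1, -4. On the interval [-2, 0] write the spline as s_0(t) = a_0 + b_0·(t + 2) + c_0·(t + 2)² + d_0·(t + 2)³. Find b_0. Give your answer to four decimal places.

With σ_i denoting the second derivative at x_i, h_i = 2, 2, and Δ_i = (y_(i+1) − y_i)/h_i = 5/2, -5/2:
  2·σ_0 + 8·σ_1 + 2·σ_2 = 6(Δ_1 - Δ_0) = -30
Natural end conditions: σ_0 = σ_2 = 0.
Forward elimination and back-substitution give σ_0 = 0, σ_1 = -15/4, σ_2 = 0.
On [-2, 0], with s_0(t) = a_0 + b_0·(t + 2) + c_0·(t + 2)² + d_0·(t + 2)³: c_0 = σ_0/2 = 0, d_0 = (σ_1 - σ_0)/(6h_0) = -5/16, b_0 = Δ_0 - h_0(2σ_0 + σ_1)/6 = 15/4.

3.7500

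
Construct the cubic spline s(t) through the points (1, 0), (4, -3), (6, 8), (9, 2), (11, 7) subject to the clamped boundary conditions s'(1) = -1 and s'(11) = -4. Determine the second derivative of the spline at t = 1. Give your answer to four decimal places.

Let σ_i = s''(x_i). Step sizes h_i = 3, 2, 3, 2; slopes of the chords Δ_i = (y_(i+1) - y_i)/h_i = -1, 11/2, -2, 5/2.
  3·σ_0 + 10·σ_1 + 2·σ_2 = 6(Δ_1 - Δ_0) = 39
  2·σ_1 + 10·σ_2 + 3·σ_3 = 6(Δ_2 - Δ_1) = -45
  3·σ_2 + 10·σ_3 + 2·σ_4 = 6(Δ_3 - Δ_2) = 27
Clamped end conditions give two more equations: 2h_0·σ_0 + h_0·σ_1 = 6(Δ_0 - s'(1)) = 0 and h_3·σ_3 + 2h_3·σ_4 = 6(s'(11) - Δ_3) = -39.
Hence σ_0 = -472/145, σ_1 = 944/145, σ_2 = -2369/290, σ_3 = 1144/145, σ_4 = -7943/580.

-3.2552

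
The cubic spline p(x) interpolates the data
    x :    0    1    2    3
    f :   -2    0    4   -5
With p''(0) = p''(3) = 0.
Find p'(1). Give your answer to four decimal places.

4.8000

Let m_i = p''(x_i). Step sizes h_i = 1, 1, 1; slopes of the chords Δ_i = (y_(i+1) - y_i)/h_i = 2, 4, -9.
  1·m_0 + 4·m_1 + 1·m_2 = 6(Δ_1 - Δ_0) = 12
  1·m_1 + 4·m_2 + 1·m_3 = 6(Δ_2 - Δ_1) = -78
Natural end conditions: m_0 = m_3 = 0.
Hence m_0 = 0, m_1 = 42/5, m_2 = -108/5, m_3 = 0.
On [1, 2], p'(x) = b_1 + 2c_1·(x - 1) + 3d_1·(x - 1)² with b_1 = Δ_1 - h_1(2m_1 + m_2)/6 = 24/5, c_1 = m_1/2 = 21/5, d_1 = (m_2 - m_1)/(6h_1) = -5. So p'(1) = 24/5.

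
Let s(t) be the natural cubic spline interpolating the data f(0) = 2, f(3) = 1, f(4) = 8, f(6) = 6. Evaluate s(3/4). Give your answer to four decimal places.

-0.5838

Put M_i = s'' at the i-th knot. Here h = (3, 1, 2) and Δ = (-1/3, 7, -1), so the interior equations h_(i-1)·M_(i-1) + 2(h_(i-1)+h_i)·M_i + h_i·M_(i+1) = 6(Δ_i − Δ_(i-1)) read
  3·M_0 + 8·M_1 + 1·M_2 = 6(Δ_1 - Δ_0) = 44
  1·M_1 + 6·M_2 + 2·M_3 = 6(Δ_2 - Δ_1) = -48
Natural end conditions: M_0 = M_3 = 0.
Forward elimination and back-substitution give M_0 = 0, M_1 = 312/47, M_2 = -428/47, M_3 = 0.
On [0, 3], s(t) = 2 - 515/141·t + 0·t² + 52/141·t³.
With t = 3/4: s(3/4) = -439/752.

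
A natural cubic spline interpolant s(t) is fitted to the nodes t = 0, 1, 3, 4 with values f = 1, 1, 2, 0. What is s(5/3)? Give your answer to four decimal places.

With σ_i denoting the second derivative at x_i, h_i = 1, 2, 1, and Δ_i = (y_(i+1) − y_i)/h_i = 0, 1/2, -2:
  1·σ_0 + 6·σ_1 + 2·σ_2 = 6(Δ_1 - Δ_0) = 3
  2·σ_1 + 6·σ_2 + 1·σ_3 = 6(Δ_2 - Δ_1) = -15
Natural end conditions: σ_0 = σ_3 = 0.
Hence σ_0 = 0, σ_1 = 3/2, σ_2 = -3, σ_3 = 0.
On [1, 3], s(t) = 1 + 1/2·(t - 1) + 3/4·(t - 1)² - 3/8·(t - 1)³.
With (t - 1) = 2/3: s(5/3) = 14/9.

1.5556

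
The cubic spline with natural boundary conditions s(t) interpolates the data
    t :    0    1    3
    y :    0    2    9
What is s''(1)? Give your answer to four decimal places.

1.5000

With σ_i denoting the second derivative at x_i, h_i = 1, 2, and Δ_i = (y_(i+1) − y_i)/h_i = 2, 7/2:
  1·σ_0 + 6·σ_1 + 2·σ_2 = 6(Δ_1 - Δ_0) = 9
Natural end conditions: σ_0 = σ_2 = 0.
Solving: σ_0 = 0, σ_1 = 3/2, σ_2 = 0.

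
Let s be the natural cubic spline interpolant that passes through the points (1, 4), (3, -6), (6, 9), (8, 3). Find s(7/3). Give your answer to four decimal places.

-4.6854

Put m_i = s'' at the i-th knot. Here h = (2, 3, 2) and Δ = (-5, 5, -3), so the interior equations h_(i-1)·m_(i-1) + 2(h_(i-1)+h_i)·m_i + h_i·m_(i+1) = 6(Δ_i − Δ_(i-1)) read
  2·m_0 + 10·m_1 + 3·m_2 = 6(Δ_1 - Δ_0) = 60
  3·m_1 + 10·m_2 + 2·m_3 = 6(Δ_2 - Δ_1) = -48
Natural end conditions: m_0 = m_3 = 0.
Solving: m_0 = 0, m_1 = 744/91, m_2 = -660/91, m_3 = 0.
On [1, 3], s(t) = 4 - 703/91·(t - 1) + 0·(t - 1)² + 62/91·(t - 1)³.
With (t - 1) = 4/3: s(7/3) = -11512/2457.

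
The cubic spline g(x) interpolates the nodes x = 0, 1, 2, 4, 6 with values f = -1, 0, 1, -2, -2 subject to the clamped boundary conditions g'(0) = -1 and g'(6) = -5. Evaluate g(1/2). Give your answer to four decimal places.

With σ_i denoting the second derivative at x_i, h_i = 1, 1, 2, 2, and Δ_i = (y_(i+1) − y_i)/h_i = 1, 1, -3/2, 0:
  1·σ_0 + 4·σ_1 + 1·σ_2 = 6(Δ_1 - Δ_0) = 0
  1·σ_1 + 6·σ_2 + 2·σ_3 = 6(Δ_2 - Δ_1) = -15
  2·σ_2 + 8·σ_3 + 2·σ_4 = 6(Δ_3 - Δ_2) = 9
Clamped end conditions give two more equations: 2h_0·σ_0 + h_0·σ_1 = 6(Δ_0 - g'(0)) = 12 and h_3·σ_3 + 2h_3·σ_4 = 6(g'(6) - Δ_3) = -30.
Solving: σ_0 = 529/84, σ_1 = -25/42, σ_2 = -47/12, σ_3 = 191/42, σ_4 = -821/84.
On [0, 1], g(x) = -1 - 1·x + 529/168·x² - 193/168·x³.
With x = 1/2: g(1/2) = -1151/1344.

-0.8564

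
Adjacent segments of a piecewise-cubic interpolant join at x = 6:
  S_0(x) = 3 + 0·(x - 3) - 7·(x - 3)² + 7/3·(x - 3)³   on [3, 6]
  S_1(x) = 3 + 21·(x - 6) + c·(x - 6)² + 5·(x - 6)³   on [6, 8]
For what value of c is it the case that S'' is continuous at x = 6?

S_0''(x) = -14 + 14·(x - 3), so S_0''(6) = 28. On the right, S_1''(6) = 2c, so c = 14.

14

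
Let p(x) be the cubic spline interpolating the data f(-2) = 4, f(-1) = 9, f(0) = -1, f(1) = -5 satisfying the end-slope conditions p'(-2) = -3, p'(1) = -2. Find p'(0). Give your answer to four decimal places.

-9.8667

With m_i denoting the second derivative at x_i, h_i = 1, 1, 1, and Δ_i = (y_(i+1) − y_i)/h_i = 5, -10, -4:
  1·m_0 + 4·m_1 + 1·m_2 = 6(Δ_1 - Δ_0) = -90
  1·m_1 + 4·m_2 + 1·m_3 = 6(Δ_2 - Δ_1) = 36
Clamped end conditions give two more equations: 2h_0·m_0 + h_0·m_1 = 6(Δ_0 - p'(-2)) = 48 and h_2·m_2 + 2h_2·m_3 = 6(p'(1) - Δ_2) = 12.
Solving the tridiagonal system: m_0 = 646/15, m_1 = -572/15, m_2 = 292/15, m_3 = -56/15.
On [0, 1], p'(x) = b_2 + 2c_2·x + 3d_2·x² with b_2 = Δ_2 - h_2(2m_2 + m_3)/6 = -148/15, c_2 = m_2/2 = 146/15, d_2 = (m_3 - m_2)/(6h_2) = -58/15. So p'(0) = -148/15.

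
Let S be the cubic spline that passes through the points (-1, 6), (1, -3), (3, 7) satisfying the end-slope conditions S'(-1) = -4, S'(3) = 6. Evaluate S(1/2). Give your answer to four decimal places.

-1.9336

Write m_i for S''(x_i). With h_i = 2, 2 and divided differences Δ_i = -9/2, 5, the continuity of S' gives the tridiagonal system
  2·m_0 + 8·m_1 + 2·m_2 = 6(Δ_1 - Δ_0) = 57
Clamped end conditions give two more equations: 2h_0·m_0 + h_0·m_1 = 6(Δ_0 - S'(-1)) = -3 and h_1·m_1 + 2h_1·m_2 = 6(S'(3) - Δ_1) = 6.
Solving the tridiagonal system: m_0 = -43/8, m_1 = 37/4, m_2 = -25/8.
On [-1, 1], S(t) = 6 - 4·(t + 1) - 43/16·(t + 1)² + 39/32·(t + 1)³.
With (t + 1) = 3/2: S(1/2) = -495/256.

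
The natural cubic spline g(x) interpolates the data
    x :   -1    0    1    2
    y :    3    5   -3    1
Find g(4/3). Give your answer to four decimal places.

-3.0988

Write M_i for g''(x_i). With h_i = 1, 1, 1 and divided differences Δ_i = 2, -8, 4, the continuity of g' gives the tridiagonal system
  1·M_0 + 4·M_1 + 1·M_2 = 6(Δ_1 - Δ_0) = -60
  1·M_1 + 4·M_2 + 1·M_3 = 6(Δ_2 - Δ_1) = 72
Natural end conditions: M_0 = M_3 = 0.
Hence M_0 = 0, M_1 = -104/5, M_2 = 116/5, M_3 = 0.
On [1, 2], g(x) = -3 - 56/15·(x - 1) + 58/5·(x - 1)² - 58/15·(x - 1)³.
With (x - 1) = 1/3: g(4/3) = -251/81.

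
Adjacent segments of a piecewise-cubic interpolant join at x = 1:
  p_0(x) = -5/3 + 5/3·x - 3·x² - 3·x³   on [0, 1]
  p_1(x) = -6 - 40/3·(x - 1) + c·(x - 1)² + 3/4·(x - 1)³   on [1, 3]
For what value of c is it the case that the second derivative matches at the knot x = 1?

-12

p_0''(x) = -6 - 18·x, so p_0''(1) = -24. On the right, p_1''(1) = 2c, so c = -12.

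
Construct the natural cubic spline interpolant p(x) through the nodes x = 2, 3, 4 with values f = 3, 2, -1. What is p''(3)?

-3

With M_i denoting the second derivative at x_i, h_i = 1, 1, and Δ_i = (y_(i+1) − y_i)/h_i = -1, -3:
  1·M_0 + 4·M_1 + 1·M_2 = 6(Δ_1 - Δ_0) = -12
Natural end conditions: M_0 = M_2 = 0.
Solving: M_0 = 0, M_1 = -3, M_2 = 0.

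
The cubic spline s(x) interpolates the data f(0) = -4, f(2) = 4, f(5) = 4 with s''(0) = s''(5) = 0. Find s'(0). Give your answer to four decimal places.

Put σ_i = s'' at the i-th knot. Here h = (2, 3) and Δ = (4, 0), so the interior equations h_(i-1)·σ_(i-1) + 2(h_(i-1)+h_i)·σ_i + h_i·σ_(i+1) = 6(Δ_i − Δ_(i-1)) read
  2·σ_0 + 10·σ_1 + 3·σ_2 = 6(Δ_1 - Δ_0) = -24
Natural end conditions: σ_0 = σ_2 = 0.
Forward elimination and back-substitution give σ_0 = 0, σ_1 = -12/5, σ_2 = 0.
On [0, 2], s'(x) = b_0 + 2c_0·x + 3d_0·x² with b_0 = Δ_0 - h_0(2σ_0 + σ_1)/6 = 24/5, c_0 = σ_0/2 = 0, d_0 = (σ_1 - σ_0)/(6h_0) = -1/5. So s'(0) = 24/5.

4.8000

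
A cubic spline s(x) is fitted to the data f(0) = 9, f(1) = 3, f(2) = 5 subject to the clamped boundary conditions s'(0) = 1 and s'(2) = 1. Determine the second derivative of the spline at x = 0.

-33

Put σ_i = s'' at the i-th knot. Here h = (1, 1) and Δ = (-6, 2), so the interior equations h_(i-1)·σ_(i-1) + 2(h_(i-1)+h_i)·σ_i + h_i·σ_(i+1) = 6(Δ_i − Δ_(i-1)) read
  1·σ_0 + 4·σ_1 + 1·σ_2 = 6(Δ_1 - Δ_0) = 48
Clamped end conditions give two more equations: 2h_0·σ_0 + h_0·σ_1 = 6(Δ_0 - s'(0)) = -42 and h_1·σ_1 + 2h_1·σ_2 = 6(s'(2) - Δ_1) = -6.
Solving: σ_0 = -33, σ_1 = 24, σ_2 = -15.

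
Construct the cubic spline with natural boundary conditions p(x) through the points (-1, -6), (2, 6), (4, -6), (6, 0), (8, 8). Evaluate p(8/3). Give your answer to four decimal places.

2.1356

Put M_i = p'' at the i-th knot. Here h = (3, 2, 2, 2) and Δ = (4, -6, 3, 4), so the interior equations h_(i-1)·M_(i-1) + 2(h_(i-1)+h_i)·M_i + h_i·M_(i+1) = 6(Δ_i − Δ_(i-1)) read
  3·M_0 + 10·M_1 + 2·M_2 = 6(Δ_1 - Δ_0) = -60
  2·M_1 + 8·M_2 + 2·M_3 = 6(Δ_2 - Δ_1) = 54
  2·M_2 + 8·M_3 + 2·M_4 = 6(Δ_3 - Δ_2) = 6
Natural end conditions: M_0 = M_4 = 0.
Solving the tridiagonal system: M_0 = 0, M_1 = -555/71, M_2 = 645/71, M_3 = -108/71, M_4 = 0.
On [2, 4], p(x) = 6 - 271/71·(x - 2) - 555/142·(x - 2)² + 100/71·(x - 2)³.
With (x - 2) = 2/3: p(8/3) = 4094/1917.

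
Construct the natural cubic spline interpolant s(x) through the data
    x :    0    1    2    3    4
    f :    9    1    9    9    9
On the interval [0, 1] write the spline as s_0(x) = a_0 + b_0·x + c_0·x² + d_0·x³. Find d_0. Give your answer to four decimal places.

4.8571

Write M_i for s''(x_i). With h_i = 1, 1, 1, 1 and divided differences Δ_i = -8, 8, 0, 0, the continuity of s' gives the tridiagonal system
  1·M_0 + 4·M_1 + 1·M_2 = 6(Δ_1 - Δ_0) = 96
  1·M_1 + 4·M_2 + 1·M_3 = 6(Δ_2 - Δ_1) = -48
  1·M_2 + 4·M_3 + 1·M_4 = 6(Δ_3 - Δ_2) = 0
Natural end conditions: M_0 = M_4 = 0.
Solving: M_0 = 0, M_1 = 204/7, M_2 = -144/7, M_3 = 36/7, M_4 = 0.
On [0, 1], with s_0(x) = a_0 + b_0·x + c_0·x² + d_0·x³: c_0 = M_0/2 = 0, d_0 = (M_1 - M_0)/(6h_0) = 34/7, b_0 = Δ_0 - h_0(2M_0 + M_1)/6 = -90/7.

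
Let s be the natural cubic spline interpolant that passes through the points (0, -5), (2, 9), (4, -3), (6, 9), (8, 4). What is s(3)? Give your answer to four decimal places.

2.6451

Write M_i for s''(x_i). With h_i = 2, 2, 2, 2 and divided differences Δ_i = 7, -6, 6, -5/2, the continuity of s' gives the tridiagonal system
  2·M_0 + 8·M_1 + 2·M_2 = 6(Δ_1 - Δ_0) = -78
  2·M_1 + 8·M_2 + 2·M_3 = 6(Δ_2 - Δ_1) = 72
  2·M_2 + 8·M_3 + 2·M_4 = 6(Δ_3 - Δ_2) = -51
Natural end conditions: M_0 = M_4 = 0.
Hence M_0 = 0, M_1 = -1509/112, M_2 = 417/28, M_3 = -1131/112, M_4 = 0.
On [2, 4], s(t) = 9 - 111/56·(t - 2) - 1509/224·(t - 2)² + 1059/448·(t - 2)³.
With (t - 2) = 1: s(3) = 1185/448.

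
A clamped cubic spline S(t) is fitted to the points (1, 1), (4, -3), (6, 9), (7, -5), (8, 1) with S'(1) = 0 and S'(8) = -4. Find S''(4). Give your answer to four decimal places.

Let M_i = S''(x_i). Step sizes h_i = 3, 2, 1, 1; slopes of the chords Δ_i = (y_(i+1) - y_i)/h_i = -4/3, 6, -14, 6.
  3·M_0 + 10·M_1 + 2·M_2 = 6(Δ_1 - Δ_0) = 44
  2·M_1 + 6·M_2 + 1·M_3 = 6(Δ_2 - Δ_1) = -120
  1·M_2 + 4·M_3 + 1·M_4 = 6(Δ_3 - Δ_2) = 120
Clamped end conditions give two more equations: 2h_0·M_0 + h_0·M_1 = 6(Δ_0 - S'(1)) = -8 and h_3·M_3 + 2h_3·M_4 = 6(S'(8) - Δ_3) = -60.
Forward elimination and back-substitution give M_0 = -629/78, M_1 = 175/13, M_2 = -1727/52, M_3 = 1361/26, M_4 = -2921/52.

13.4615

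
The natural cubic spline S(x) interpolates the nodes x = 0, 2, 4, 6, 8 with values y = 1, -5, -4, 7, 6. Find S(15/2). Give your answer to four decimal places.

7.1415

With M_i denoting the second derivative at x_i, h_i = 2, 2, 2, 2, and Δ_i = (y_(i+1) − y_i)/h_i = -3, 1/2, 11/2, -1/2:
  2·M_0 + 8·M_1 + 2·M_2 = 6(Δ_1 - Δ_0) = 21
  2·M_1 + 8·M_2 + 2·M_3 = 6(Δ_2 - Δ_1) = 30
  2·M_2 + 8·M_3 + 2·M_4 = 6(Δ_3 - Δ_2) = -36
Natural end conditions: M_0 = M_4 = 0.
Solving the tridiagonal system: M_0 = 0, M_1 = 159/112, M_2 = 135/28, M_3 = -639/112, M_4 = 0.
On [6, 8], S(x) = 7 + 185/56·(x - 6) - 639/224·(x - 6)² + 213/448·(x - 6)³.
With (x - 6) = 3/2: S(15/2) = 25595/3584.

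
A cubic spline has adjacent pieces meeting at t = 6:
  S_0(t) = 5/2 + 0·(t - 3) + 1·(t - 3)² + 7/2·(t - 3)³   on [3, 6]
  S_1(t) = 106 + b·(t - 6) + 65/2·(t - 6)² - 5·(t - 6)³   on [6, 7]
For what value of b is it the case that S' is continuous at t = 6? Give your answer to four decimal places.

100.5000

S_0'(t) = 0 + 2·(t - 3) + 21/2·(t - 3)², so S_0'(6) = 201/2. On the right, S_1'(6) = b, so b = 201/2.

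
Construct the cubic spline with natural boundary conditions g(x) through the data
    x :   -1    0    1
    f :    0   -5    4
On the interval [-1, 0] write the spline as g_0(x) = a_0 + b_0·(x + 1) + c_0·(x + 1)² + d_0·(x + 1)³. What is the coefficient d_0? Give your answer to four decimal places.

With m_i denoting the second derivative at x_i, h_i = 1, 1, and Δ_i = (y_(i+1) − y_i)/h_i = -5, 9:
  1·m_0 + 4·m_1 + 1·m_2 = 6(Δ_1 - Δ_0) = 84
Natural end conditions: m_0 = m_2 = 0.
Solving: m_0 = 0, m_1 = 21, m_2 = 0.
On [-1, 0], with g_0(x) = a_0 + b_0·(x + 1) + c_0·(x + 1)² + d_0·(x + 1)³: c_0 = m_0/2 = 0, d_0 = (m_1 - m_0)/(6h_0) = 7/2, b_0 = Δ_0 - h_0(2m_0 + m_1)/6 = -17/2.

3.5000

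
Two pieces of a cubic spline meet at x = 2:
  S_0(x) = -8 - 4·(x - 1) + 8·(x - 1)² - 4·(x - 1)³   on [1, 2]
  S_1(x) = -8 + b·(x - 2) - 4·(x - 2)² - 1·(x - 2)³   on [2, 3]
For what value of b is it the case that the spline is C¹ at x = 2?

S_0'(x) = -4 + 16·(x - 1) - 12·(x - 1)², so S_0'(2) = 0. On the right, S_1'(2) = b, so b = 0.

0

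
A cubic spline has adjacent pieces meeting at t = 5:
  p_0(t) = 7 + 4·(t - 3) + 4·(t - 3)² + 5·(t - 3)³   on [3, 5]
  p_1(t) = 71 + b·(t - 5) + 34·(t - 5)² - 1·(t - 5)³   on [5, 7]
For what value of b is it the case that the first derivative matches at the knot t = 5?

80

p_0'(t) = 4 + 8·(t - 3) + 15·(t - 3)², so p_0'(5) = 80. On the right, p_1'(5) = b, so b = 80.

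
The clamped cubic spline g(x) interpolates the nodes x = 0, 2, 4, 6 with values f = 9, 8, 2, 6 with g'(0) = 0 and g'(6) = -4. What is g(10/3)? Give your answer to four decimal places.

2.8444

Put σ_i = g'' at the i-th knot. Here h = (2, 2, 2) and Δ = (-1/2, -3, 2), so the interior equations h_(i-1)·σ_(i-1) + 2(h_(i-1)+h_i)·σ_i + h_i·σ_(i+1) = 6(Δ_i − Δ_(i-1)) read
  2·σ_0 + 8·σ_1 + 2·σ_2 = 6(Δ_1 - Δ_0) = -15
  2·σ_1 + 8·σ_2 + 2·σ_3 = 6(Δ_2 - Δ_1) = 30
Clamped end conditions give two more equations: 2h_0·σ_0 + h_0·σ_1 = 6(Δ_0 - g'(0)) = -3 and h_2·σ_2 + 2h_2·σ_3 = 6(g'(6) - Δ_2) = -36.
Solving: σ_0 = 41/30, σ_1 = -127/30, σ_2 = 121/15, σ_3 = -391/30.
On [2, 4], g(x) = 8 - 43/15·(x - 2) - 127/60·(x - 2)² + 41/40·(x - 2)³.
With (x - 2) = 4/3: g(10/3) = 128/45.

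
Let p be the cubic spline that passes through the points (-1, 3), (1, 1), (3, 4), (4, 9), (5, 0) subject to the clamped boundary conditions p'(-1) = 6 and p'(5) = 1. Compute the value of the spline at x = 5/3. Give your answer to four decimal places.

With m_i denoting the second derivative at x_i, h_i = 2, 2, 1, 1, and Δ_i = (y_(i+1) − y_i)/h_i = -1, 3/2, 5, -9:
  2·m_0 + 8·m_1 + 2·m_2 = 6(Δ_1 - Δ_0) = 15
  2·m_1 + 6·m_2 + 1·m_3 = 6(Δ_2 - Δ_1) = 21
  1·m_2 + 4·m_3 + 1·m_4 = 6(Δ_3 - Δ_2) = -84
Clamped end conditions give two more equations: 2h_0·m_0 + h_0·m_1 = 6(Δ_0 - p'(-1)) = -42 and h_3·m_3 + 2h_3·m_4 = 6(p'(5) - Δ_3) = 60.
Solving the tridiagonal system: m_0 = -997/84, m_1 = 115/42, m_2 = 101/12, m_3 = -1469/42, m_4 = 3989/84.
On [1, 3], p(x) = 1 - 263/84·(x - 1) + 115/84·(x - 1)² + 53/112·(x - 1)³.
With (x - 1) = 2/3: p(5/3) = -64/189.

-0.3386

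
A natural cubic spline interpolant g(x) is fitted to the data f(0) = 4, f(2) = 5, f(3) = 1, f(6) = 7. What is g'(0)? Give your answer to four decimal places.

With M_i denoting the second derivative at x_i, h_i = 2, 1, 3, and Δ_i = (y_(i+1) − y_i)/h_i = 1/2, -4, 2:
  2·M_0 + 6·M_1 + 1·M_2 = 6(Δ_1 - Δ_0) = -27
  1·M_1 + 8·M_2 + 3·M_3 = 6(Δ_2 - Δ_1) = 36
Natural end conditions: M_0 = M_3 = 0.
Solving: M_0 = 0, M_1 = -252/47, M_2 = 243/47, M_3 = 0.
On [0, 2], g'(x) = b_0 + 2c_0·x + 3d_0·x² with b_0 = Δ_0 - h_0(2M_0 + M_1)/6 = 215/94, c_0 = M_0/2 = 0, d_0 = (M_1 - M_0)/(6h_0) = -21/47. So g'(0) = 215/94.

2.2872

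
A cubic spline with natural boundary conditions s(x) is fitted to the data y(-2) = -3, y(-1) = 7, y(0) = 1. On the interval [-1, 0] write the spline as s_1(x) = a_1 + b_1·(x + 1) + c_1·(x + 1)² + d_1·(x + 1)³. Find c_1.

Let m_i = s''(x_i). Step sizes h_i = 1, 1; slopes of the chords Δ_i = (y_(i+1) - y_i)/h_i = 10, -6.
  1·m_0 + 4·m_1 + 1·m_2 = 6(Δ_1 - Δ_0) = -96
Natural end conditions: m_0 = m_2 = 0.
Solving the tridiagonal system: m_0 = 0, m_1 = -24, m_2 = 0.
On [-1, 0], with s_1(x) = a_1 + b_1·(x + 1) + c_1·(x + 1)² + d_1·(x + 1)³: c_1 = m_1/2 = -12, d_1 = (m_2 - m_1)/(6h_1) = 4, b_1 = Δ_1 - h_1(2m_1 + m_2)/6 = 2.

-12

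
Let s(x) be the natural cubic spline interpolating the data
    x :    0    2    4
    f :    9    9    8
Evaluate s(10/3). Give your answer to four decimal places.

Put M_i = s'' at the i-th knot. Here h = (2, 2) and Δ = (0, -1/2), so the interior equations h_(i-1)·M_(i-1) + 2(h_(i-1)+h_i)·M_i + h_i·M_(i+1) = 6(Δ_i − Δ_(i-1)) read
  2·M_0 + 8·M_1 + 2·M_2 = 6(Δ_1 - Δ_0) = -3
Natural end conditions: M_0 = M_2 = 0.
Forward elimination and back-substitution give M_0 = 0, M_1 = -3/8, M_2 = 0.
On [2, 4], s(x) = 9 - 1/4·(x - 2) - 3/16·(x - 2)² + 1/32·(x - 2)³.
With (x - 2) = 4/3: s(10/3) = 227/27.

8.4074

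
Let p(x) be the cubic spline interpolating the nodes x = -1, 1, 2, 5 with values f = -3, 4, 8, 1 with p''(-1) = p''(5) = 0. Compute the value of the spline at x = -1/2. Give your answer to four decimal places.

Let m_i = p''(x_i). Step sizes h_i = 2, 1, 3; slopes of the chords Δ_i = (y_(i+1) - y_i)/h_i = 7/2, 4, -7/3.
  2·m_0 + 6·m_1 + 1·m_2 = 6(Δ_1 - Δ_0) = 3
  1·m_1 + 8·m_2 + 3·m_3 = 6(Δ_2 - Δ_1) = -38
Natural end conditions: m_0 = m_3 = 0.
Solving the tridiagonal system: m_0 = 0, m_1 = 62/47, m_2 = -231/47, m_3 = 0.
On [-1, 1], p(x) = -3 + 863/282·(x + 1) + 0·(x + 1)² + 31/282·(x + 1)³.
With (x + 1) = 1/2: p(-1/2) = -1095/752.

-1.4561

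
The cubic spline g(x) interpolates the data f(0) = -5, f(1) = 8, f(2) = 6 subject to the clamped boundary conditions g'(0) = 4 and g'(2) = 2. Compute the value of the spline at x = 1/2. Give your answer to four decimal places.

1.1563

Let σ_i = g''(x_i). Step sizes h_i = 1, 1; slopes of the chords Δ_i = (y_(i+1) - y_i)/h_i = 13, -2.
  1·σ_0 + 4·σ_1 + 1·σ_2 = 6(Δ_1 - Δ_0) = -90
Clamped end conditions give two more equations: 2h_0·σ_0 + h_0·σ_1 = 6(Δ_0 - g'(0)) = 54 and h_1·σ_1 + 2h_1·σ_2 = 6(g'(2) - Δ_1) = 24.
Forward elimination and back-substitution give σ_0 = 97/2, σ_1 = -43, σ_2 = 67/2.
On [0, 1], g(x) = -5 + 4·x + 97/4·x² - 61/4·x³.
With x = 1/2: g(1/2) = 37/32.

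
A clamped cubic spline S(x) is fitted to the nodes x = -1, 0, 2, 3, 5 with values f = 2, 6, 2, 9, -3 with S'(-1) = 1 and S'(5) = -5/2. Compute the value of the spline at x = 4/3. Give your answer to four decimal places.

Write m_i for S''(x_i). With h_i = 1, 2, 1, 2 and divided differences Δ_i = 4, -2, 7, -6, the continuity of S' gives the tridiagonal system
  1·m_0 + 6·m_1 + 2·m_2 = 6(Δ_1 - Δ_0) = -36
  2·m_1 + 6·m_2 + 1·m_3 = 6(Δ_2 - Δ_1) = 54
  1·m_2 + 6·m_3 + 2·m_4 = 6(Δ_3 - Δ_2) = -78
Clamped end conditions give two more equations: 2h_0·m_0 + h_0·m_1 = 6(Δ_0 - S'(-1)) = 18 and h_3·m_3 + 2h_3·m_4 = 6(S'(5) - Δ_3) = 21.
Solving: m_0 = 1511/93, m_1 = -1348/93, m_2 = 3229/186, m_3 = -1969/93, m_4 = 5891/372.
On [0, 2], S(x) = 6 + 349/186·x - 674/93·x² + 1975/744·x³.
With x = 4/3: S(4/3) = 4796/2511.

1.9100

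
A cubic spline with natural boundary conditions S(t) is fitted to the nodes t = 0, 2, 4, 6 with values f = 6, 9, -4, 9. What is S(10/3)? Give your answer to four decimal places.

-0.8519

With σ_i denoting the second derivative at x_i, h_i = 2, 2, 2, and Δ_i = (y_(i+1) − y_i)/h_i = 3/2, -13/2, 13/2:
  2·σ_0 + 8·σ_1 + 2·σ_2 = 6(Δ_1 - Δ_0) = -48
  2·σ_1 + 8·σ_2 + 2·σ_3 = 6(Δ_2 - Δ_1) = 78
Natural end conditions: σ_0 = σ_3 = 0.
Solving: σ_0 = 0, σ_1 = -9, σ_2 = 12, σ_3 = 0.
On [2, 4], S(t) = 9 - 9/2·(t - 2) - 9/2·(t - 2)² + 7/4·(t - 2)³.
With (t - 2) = 4/3: S(10/3) = -23/27.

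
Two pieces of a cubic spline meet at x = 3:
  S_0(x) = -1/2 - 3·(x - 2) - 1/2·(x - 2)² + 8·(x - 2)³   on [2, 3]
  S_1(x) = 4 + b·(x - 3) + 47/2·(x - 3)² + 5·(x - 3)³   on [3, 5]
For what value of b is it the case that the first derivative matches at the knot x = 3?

S_0'(x) = -3 - 1·(x - 2) + 24·(x - 2)², so S_0'(3) = 20. On the right, S_1'(3) = b, so b = 20.

20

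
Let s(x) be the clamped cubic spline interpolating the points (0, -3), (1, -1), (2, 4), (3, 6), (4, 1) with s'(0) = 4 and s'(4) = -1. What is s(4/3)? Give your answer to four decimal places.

0.3307

Put M_i = s'' at the i-th knot. Here h = (1, 1, 1, 1) and Δ = (2, 5, 2, -5), so the interior equations h_(i-1)·M_(i-1) + 2(h_(i-1)+h_i)·M_i + h_i·M_(i+1) = 6(Δ_i − Δ_(i-1)) read
  1·M_0 + 4·M_1 + 1·M_2 = 6(Δ_1 - Δ_0) = 18
  1·M_1 + 4·M_2 + 1·M_3 = 6(Δ_2 - Δ_1) = -18
  1·M_2 + 4·M_3 + 1·M_4 = 6(Δ_3 - Δ_2) = -42
Clamped end conditions give two more equations: 2h_0·M_0 + h_0·M_1 = 6(Δ_0 - s'(0)) = -12 and h_3·M_3 + 2h_3·M_4 = 6(s'(4) - Δ_3) = 24.
Solving the tridiagonal system: M_0 = -275/28, M_1 = 107/14, M_2 = -11/4, M_3 = -205/14, M_4 = 541/28.
On [1, 2], s(x) = -1 + 163/56·(x - 1) + 107/28·(x - 1)² - 97/56·(x - 1)³.
With (x - 1) = 1/3: s(4/3) = 125/378.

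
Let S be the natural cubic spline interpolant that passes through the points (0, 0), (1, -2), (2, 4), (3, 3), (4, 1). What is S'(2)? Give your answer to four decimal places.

3.6250

With M_i denoting the second derivative at x_i, h_i = 1, 1, 1, 1, and Δ_i = (y_(i+1) − y_i)/h_i = -2, 6, -1, -2:
  1·M_0 + 4·M_1 + 1·M_2 = 6(Δ_1 - Δ_0) = 48
  1·M_1 + 4·M_2 + 1·M_3 = 6(Δ_2 - Δ_1) = -42
  1·M_2 + 4·M_3 + 1·M_4 = 6(Δ_3 - Δ_2) = -6
Natural end conditions: M_0 = M_4 = 0.
Solving: M_0 = 0, M_1 = 63/4, M_2 = -15, M_3 = 9/4, M_4 = 0.
On [2, 3], S'(x) = b_2 + 2c_2·(x - 2) + 3d_2·(x - 2)² with b_2 = Δ_2 - h_2(2M_2 + M_3)/6 = 29/8, c_2 = M_2/2 = -15/2, d_2 = (M_3 - M_2)/(6h_2) = 23/8. So S'(2) = 29/8.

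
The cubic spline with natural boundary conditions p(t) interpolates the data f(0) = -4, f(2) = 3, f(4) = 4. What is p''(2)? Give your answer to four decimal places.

-2.2500

Write M_i for p''(x_i). With h_i = 2, 2 and divided differences Δ_i = 7/2, 1/2, the continuity of p' gives the tridiagonal system
  2·M_0 + 8·M_1 + 2·M_2 = 6(Δ_1 - Δ_0) = -18
Natural end conditions: M_0 = M_2 = 0.
Solving the tridiagonal system: M_0 = 0, M_1 = -9/4, M_2 = 0.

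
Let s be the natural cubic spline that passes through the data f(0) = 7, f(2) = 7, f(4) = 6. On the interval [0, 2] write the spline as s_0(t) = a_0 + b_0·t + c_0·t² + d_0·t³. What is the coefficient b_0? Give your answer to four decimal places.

Put M_i = s'' at the i-th knot. Here h = (2, 2) and Δ = (0, -1/2), so the interior equations h_(i-1)·M_(i-1) + 2(h_(i-1)+h_i)·M_i + h_i·M_(i+1) = 6(Δ_i − Δ_(i-1)) read
  2·M_0 + 8·M_1 + 2·M_2 = 6(Δ_1 - Δ_0) = -3
Natural end conditions: M_0 = M_2 = 0.
Solving: M_0 = 0, M_1 = -3/8, M_2 = 0.
On [0, 2], with s_0(t) = a_0 + b_0·t + c_0·t² + d_0·t³: c_0 = M_0/2 = 0, d_0 = (M_1 - M_0)/(6h_0) = -1/32, b_0 = Δ_0 - h_0(2M_0 + M_1)/6 = 1/8.

0.1250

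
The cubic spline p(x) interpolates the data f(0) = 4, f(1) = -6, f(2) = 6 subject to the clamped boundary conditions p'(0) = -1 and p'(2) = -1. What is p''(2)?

Put m_i = p'' at the i-th knot. Here h = (1, 1) and Δ = (-10, 12), so the interior equations h_(i-1)·m_(i-1) + 2(h_(i-1)+h_i)·m_i + h_i·m_(i+1) = 6(Δ_i − Δ_(i-1)) read
  1·m_0 + 4·m_1 + 1·m_2 = 6(Δ_1 - Δ_0) = 132
Clamped end conditions give two more equations: 2h_0·m_0 + h_0·m_1 = 6(Δ_0 - p'(0)) = -54 and h_1·m_1 + 2h_1·m_2 = 6(p'(2) - Δ_1) = -78.
Forward elimination and back-substitution give m_0 = -60, m_1 = 66, m_2 = -72.

-72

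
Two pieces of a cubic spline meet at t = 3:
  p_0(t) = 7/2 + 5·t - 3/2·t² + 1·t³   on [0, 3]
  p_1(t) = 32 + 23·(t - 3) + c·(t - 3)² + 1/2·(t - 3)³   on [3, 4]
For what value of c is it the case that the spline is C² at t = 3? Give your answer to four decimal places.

p_0''(t) = -3 + 6·t, so p_0''(3) = 15. On the right, p_1''(3) = 2c, so c = 15/2.

7.5000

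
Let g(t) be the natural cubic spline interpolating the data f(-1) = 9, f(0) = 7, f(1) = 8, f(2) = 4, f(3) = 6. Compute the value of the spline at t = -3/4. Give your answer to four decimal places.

Write M_i for g''(x_i). With h_i = 1, 1, 1, 1 and divided differences Δ_i = -2, 1, -4, 2, the continuity of g' gives the tridiagonal system
  1·M_0 + 4·M_1 + 1·M_2 = 6(Δ_1 - Δ_0) = 18
  1·M_1 + 4·M_2 + 1·M_3 = 6(Δ_2 - Δ_1) = -30
  1·M_2 + 4·M_3 + 1·M_4 = 6(Δ_3 - Δ_2) = 36
Natural end conditions: M_0 = M_4 = 0.
Solving the tridiagonal system: M_0 = 0, M_1 = 213/28, M_2 = -87/7, M_3 = 339/28, M_4 = 0.
On [-1, 0], g(t) = 9 - 183/56·(t + 1) + 0·(t + 1)² + 71/56·(t + 1)³.
With (t + 1) = 1/4: g(-3/4) = 29399/3584.

8.2028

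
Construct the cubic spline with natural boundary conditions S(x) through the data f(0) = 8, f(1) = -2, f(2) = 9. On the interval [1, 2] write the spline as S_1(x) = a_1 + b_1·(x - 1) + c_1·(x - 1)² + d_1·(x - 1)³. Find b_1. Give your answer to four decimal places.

Write M_i for S''(x_i). With h_i = 1, 1 and divided differences Δ_i = -10, 11, the continuity of S' gives the tridiagonal system
  1·M_0 + 4·M_1 + 1·M_2 = 6(Δ_1 - Δ_0) = 126
Natural end conditions: M_0 = M_2 = 0.
Hence M_0 = 0, M_1 = 63/2, M_2 = 0.
On [1, 2], with S_1(x) = a_1 + b_1·(x - 1) + c_1·(x - 1)² + d_1·(x - 1)³: c_1 = M_1/2 = 63/4, d_1 = (M_2 - M_1)/(6h_1) = -21/4, b_1 = Δ_1 - h_1(2M_1 + M_2)/6 = 1/2.

0.5000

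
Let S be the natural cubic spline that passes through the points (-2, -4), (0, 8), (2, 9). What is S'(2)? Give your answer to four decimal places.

-0.8750

Let σ_i = S''(x_i). Step sizes h_i = 2, 2; slopes of the chords Δ_i = (y_(i+1) - y_i)/h_i = 6, 1/2.
  2·σ_0 + 8·σ_1 + 2·σ_2 = 6(Δ_1 - Δ_0) = -33
Natural end conditions: σ_0 = σ_2 = 0.
Solving: σ_0 = 0, σ_1 = -33/8, σ_2 = 0.
On [0, 2], S'(x) = b_1 + 2c_1·x + 3d_1·x² with b_1 = Δ_1 - h_1(2σ_1 + σ_2)/6 = 13/4, c_1 = σ_1/2 = -33/16, d_1 = (σ_2 - σ_1)/(6h_1) = 11/32. So S'(2) = -7/8.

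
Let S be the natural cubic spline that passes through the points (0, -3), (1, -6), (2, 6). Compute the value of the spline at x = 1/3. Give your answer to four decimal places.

With m_i denoting the second derivative at x_i, h_i = 1, 1, and Δ_i = (y_(i+1) − y_i)/h_i = -3, 12:
  1·m_0 + 4·m_1 + 1·m_2 = 6(Δ_1 - Δ_0) = 90
Natural end conditions: m_0 = m_2 = 0.
Forward elimination and back-substitution give m_0 = 0, m_1 = 45/2, m_2 = 0.
On [0, 1], S(x) = -3 - 27/4·x + 0·x² + 15/4·x³.
With x = 1/3: S(1/3) = -46/9.

-5.1111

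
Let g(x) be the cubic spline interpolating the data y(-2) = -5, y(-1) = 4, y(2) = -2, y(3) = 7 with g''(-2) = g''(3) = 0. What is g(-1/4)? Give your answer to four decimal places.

Write M_i for g''(x_i). With h_i = 1, 3, 1 and divided differences Δ_i = 9, -2, 9, the continuity of g' gives the tridiagonal system
  1·M_0 + 8·M_1 + 3·M_2 = 6(Δ_1 - Δ_0) = -66
  3·M_1 + 8·M_2 + 1·M_3 = 6(Δ_2 - Δ_1) = 66
Natural end conditions: M_0 = M_3 = 0.
Hence M_0 = 0, M_1 = -66/5, M_2 = 66/5, M_3 = 0.
On [-1, 2], g(x) = 4 + 23/5·(x + 1) - 33/5·(x + 1)² + 22/15·(x + 1)³.
With (x + 1) = 3/4: g(-1/4) = 697/160.

4.3563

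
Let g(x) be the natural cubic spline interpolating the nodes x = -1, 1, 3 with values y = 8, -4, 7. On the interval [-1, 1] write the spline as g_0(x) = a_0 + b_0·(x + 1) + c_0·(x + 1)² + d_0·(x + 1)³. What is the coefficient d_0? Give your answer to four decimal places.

0.7188

With m_i denoting the second derivative at x_i, h_i = 2, 2, and Δ_i = (y_(i+1) − y_i)/h_i = -6, 11/2:
  2·m_0 + 8·m_1 + 2·m_2 = 6(Δ_1 - Δ_0) = 69
Natural end conditions: m_0 = m_2 = 0.
Solving the tridiagonal system: m_0 = 0, m_1 = 69/8, m_2 = 0.
On [-1, 1], with g_0(x) = a_0 + b_0·(x + 1) + c_0·(x + 1)² + d_0·(x + 1)³: c_0 = m_0/2 = 0, d_0 = (m_1 - m_0)/(6h_0) = 23/32, b_0 = Δ_0 - h_0(2m_0 + m_1)/6 = -71/8.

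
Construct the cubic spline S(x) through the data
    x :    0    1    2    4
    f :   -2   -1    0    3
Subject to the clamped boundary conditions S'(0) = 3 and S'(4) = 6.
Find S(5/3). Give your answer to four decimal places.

-0.2946

With σ_i denoting the second derivative at x_i, h_i = 1, 1, 2, and Δ_i = (y_(i+1) − y_i)/h_i = 1, 1, 3/2:
  1·σ_0 + 4·σ_1 + 1·σ_2 = 6(Δ_1 - Δ_0) = 0
  1·σ_1 + 6·σ_2 + 2·σ_3 = 6(Δ_2 - Δ_1) = 3
Clamped end conditions give two more equations: 2h_0·σ_0 + h_0·σ_1 = 6(Δ_0 - S'(0)) = -12 and h_2·σ_2 + 2h_2·σ_3 = 6(S'(4) - Δ_2) = 27.
Solving: σ_0 = -159/22, σ_1 = 27/11, σ_2 = -57/22, σ_3 = 177/22.
On [1, 2], S(x) = -1 + 27/44·(x - 1) + 27/22·(x - 1)² - 37/44·(x - 1)³.
With (x - 1) = 2/3: S(5/3) = -175/594.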